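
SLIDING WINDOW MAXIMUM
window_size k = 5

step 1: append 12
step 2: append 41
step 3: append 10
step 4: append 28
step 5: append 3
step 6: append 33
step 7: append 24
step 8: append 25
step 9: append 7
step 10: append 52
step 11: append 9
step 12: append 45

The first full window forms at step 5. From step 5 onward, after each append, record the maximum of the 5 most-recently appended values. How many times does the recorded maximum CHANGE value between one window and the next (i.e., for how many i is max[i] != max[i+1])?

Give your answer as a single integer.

Answer: 2

Derivation:
step 1: append 12 -> window=[12] (not full yet)
step 2: append 41 -> window=[12, 41] (not full yet)
step 3: append 10 -> window=[12, 41, 10] (not full yet)
step 4: append 28 -> window=[12, 41, 10, 28] (not full yet)
step 5: append 3 -> window=[12, 41, 10, 28, 3] -> max=41
step 6: append 33 -> window=[41, 10, 28, 3, 33] -> max=41
step 7: append 24 -> window=[10, 28, 3, 33, 24] -> max=33
step 8: append 25 -> window=[28, 3, 33, 24, 25] -> max=33
step 9: append 7 -> window=[3, 33, 24, 25, 7] -> max=33
step 10: append 52 -> window=[33, 24, 25, 7, 52] -> max=52
step 11: append 9 -> window=[24, 25, 7, 52, 9] -> max=52
step 12: append 45 -> window=[25, 7, 52, 9, 45] -> max=52
Recorded maximums: 41 41 33 33 33 52 52 52
Changes between consecutive maximums: 2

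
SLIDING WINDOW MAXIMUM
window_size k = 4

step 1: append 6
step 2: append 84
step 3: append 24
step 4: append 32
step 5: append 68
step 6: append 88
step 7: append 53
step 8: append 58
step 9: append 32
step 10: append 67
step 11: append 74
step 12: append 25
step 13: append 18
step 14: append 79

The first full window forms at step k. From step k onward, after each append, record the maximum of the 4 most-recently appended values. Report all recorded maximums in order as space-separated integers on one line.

step 1: append 6 -> window=[6] (not full yet)
step 2: append 84 -> window=[6, 84] (not full yet)
step 3: append 24 -> window=[6, 84, 24] (not full yet)
step 4: append 32 -> window=[6, 84, 24, 32] -> max=84
step 5: append 68 -> window=[84, 24, 32, 68] -> max=84
step 6: append 88 -> window=[24, 32, 68, 88] -> max=88
step 7: append 53 -> window=[32, 68, 88, 53] -> max=88
step 8: append 58 -> window=[68, 88, 53, 58] -> max=88
step 9: append 32 -> window=[88, 53, 58, 32] -> max=88
step 10: append 67 -> window=[53, 58, 32, 67] -> max=67
step 11: append 74 -> window=[58, 32, 67, 74] -> max=74
step 12: append 25 -> window=[32, 67, 74, 25] -> max=74
step 13: append 18 -> window=[67, 74, 25, 18] -> max=74
step 14: append 79 -> window=[74, 25, 18, 79] -> max=79

Answer: 84 84 88 88 88 88 67 74 74 74 79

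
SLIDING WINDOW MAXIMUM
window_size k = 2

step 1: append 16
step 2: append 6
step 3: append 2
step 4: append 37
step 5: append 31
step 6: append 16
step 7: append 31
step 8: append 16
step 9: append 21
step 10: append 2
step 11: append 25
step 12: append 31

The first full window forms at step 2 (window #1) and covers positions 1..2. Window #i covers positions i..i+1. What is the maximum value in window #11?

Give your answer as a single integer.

step 1: append 16 -> window=[16] (not full yet)
step 2: append 6 -> window=[16, 6] -> max=16
step 3: append 2 -> window=[6, 2] -> max=6
step 4: append 37 -> window=[2, 37] -> max=37
step 5: append 31 -> window=[37, 31] -> max=37
step 6: append 16 -> window=[31, 16] -> max=31
step 7: append 31 -> window=[16, 31] -> max=31
step 8: append 16 -> window=[31, 16] -> max=31
step 9: append 21 -> window=[16, 21] -> max=21
step 10: append 2 -> window=[21, 2] -> max=21
step 11: append 25 -> window=[2, 25] -> max=25
step 12: append 31 -> window=[25, 31] -> max=31
Window #11 max = 31

Answer: 31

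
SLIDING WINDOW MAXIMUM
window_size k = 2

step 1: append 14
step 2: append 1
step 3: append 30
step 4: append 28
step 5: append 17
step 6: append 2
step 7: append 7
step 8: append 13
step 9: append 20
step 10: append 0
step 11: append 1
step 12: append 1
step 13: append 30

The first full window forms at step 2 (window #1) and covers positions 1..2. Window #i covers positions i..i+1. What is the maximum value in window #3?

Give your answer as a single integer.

step 1: append 14 -> window=[14] (not full yet)
step 2: append 1 -> window=[14, 1] -> max=14
step 3: append 30 -> window=[1, 30] -> max=30
step 4: append 28 -> window=[30, 28] -> max=30
Window #3 max = 30

Answer: 30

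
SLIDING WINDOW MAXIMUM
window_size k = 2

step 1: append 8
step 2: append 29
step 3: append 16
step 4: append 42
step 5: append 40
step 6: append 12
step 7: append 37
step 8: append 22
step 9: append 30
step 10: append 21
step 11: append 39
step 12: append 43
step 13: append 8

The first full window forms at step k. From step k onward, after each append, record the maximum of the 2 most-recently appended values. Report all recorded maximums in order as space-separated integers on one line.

step 1: append 8 -> window=[8] (not full yet)
step 2: append 29 -> window=[8, 29] -> max=29
step 3: append 16 -> window=[29, 16] -> max=29
step 4: append 42 -> window=[16, 42] -> max=42
step 5: append 40 -> window=[42, 40] -> max=42
step 6: append 12 -> window=[40, 12] -> max=40
step 7: append 37 -> window=[12, 37] -> max=37
step 8: append 22 -> window=[37, 22] -> max=37
step 9: append 30 -> window=[22, 30] -> max=30
step 10: append 21 -> window=[30, 21] -> max=30
step 11: append 39 -> window=[21, 39] -> max=39
step 12: append 43 -> window=[39, 43] -> max=43
step 13: append 8 -> window=[43, 8] -> max=43

Answer: 29 29 42 42 40 37 37 30 30 39 43 43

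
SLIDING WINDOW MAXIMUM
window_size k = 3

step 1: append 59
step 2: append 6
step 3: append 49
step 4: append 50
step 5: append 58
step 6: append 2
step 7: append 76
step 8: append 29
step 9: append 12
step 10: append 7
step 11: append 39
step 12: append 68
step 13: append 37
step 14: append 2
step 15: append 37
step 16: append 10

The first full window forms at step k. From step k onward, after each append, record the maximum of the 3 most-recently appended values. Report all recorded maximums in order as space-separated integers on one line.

Answer: 59 50 58 58 76 76 76 29 39 68 68 68 37 37

Derivation:
step 1: append 59 -> window=[59] (not full yet)
step 2: append 6 -> window=[59, 6] (not full yet)
step 3: append 49 -> window=[59, 6, 49] -> max=59
step 4: append 50 -> window=[6, 49, 50] -> max=50
step 5: append 58 -> window=[49, 50, 58] -> max=58
step 6: append 2 -> window=[50, 58, 2] -> max=58
step 7: append 76 -> window=[58, 2, 76] -> max=76
step 8: append 29 -> window=[2, 76, 29] -> max=76
step 9: append 12 -> window=[76, 29, 12] -> max=76
step 10: append 7 -> window=[29, 12, 7] -> max=29
step 11: append 39 -> window=[12, 7, 39] -> max=39
step 12: append 68 -> window=[7, 39, 68] -> max=68
step 13: append 37 -> window=[39, 68, 37] -> max=68
step 14: append 2 -> window=[68, 37, 2] -> max=68
step 15: append 37 -> window=[37, 2, 37] -> max=37
step 16: append 10 -> window=[2, 37, 10] -> max=37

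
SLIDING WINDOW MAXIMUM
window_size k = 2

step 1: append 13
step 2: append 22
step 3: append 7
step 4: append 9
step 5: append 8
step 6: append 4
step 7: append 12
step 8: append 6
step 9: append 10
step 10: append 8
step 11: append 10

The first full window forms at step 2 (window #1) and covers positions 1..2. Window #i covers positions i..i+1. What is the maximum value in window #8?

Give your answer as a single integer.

Answer: 10

Derivation:
step 1: append 13 -> window=[13] (not full yet)
step 2: append 22 -> window=[13, 22] -> max=22
step 3: append 7 -> window=[22, 7] -> max=22
step 4: append 9 -> window=[7, 9] -> max=9
step 5: append 8 -> window=[9, 8] -> max=9
step 6: append 4 -> window=[8, 4] -> max=8
step 7: append 12 -> window=[4, 12] -> max=12
step 8: append 6 -> window=[12, 6] -> max=12
step 9: append 10 -> window=[6, 10] -> max=10
Window #8 max = 10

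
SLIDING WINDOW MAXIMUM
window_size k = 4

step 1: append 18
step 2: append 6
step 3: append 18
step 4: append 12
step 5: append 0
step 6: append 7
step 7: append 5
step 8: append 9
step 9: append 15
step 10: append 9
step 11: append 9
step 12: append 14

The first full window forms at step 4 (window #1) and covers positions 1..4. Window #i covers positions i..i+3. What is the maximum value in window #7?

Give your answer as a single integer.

Answer: 15

Derivation:
step 1: append 18 -> window=[18] (not full yet)
step 2: append 6 -> window=[18, 6] (not full yet)
step 3: append 18 -> window=[18, 6, 18] (not full yet)
step 4: append 12 -> window=[18, 6, 18, 12] -> max=18
step 5: append 0 -> window=[6, 18, 12, 0] -> max=18
step 6: append 7 -> window=[18, 12, 0, 7] -> max=18
step 7: append 5 -> window=[12, 0, 7, 5] -> max=12
step 8: append 9 -> window=[0, 7, 5, 9] -> max=9
step 9: append 15 -> window=[7, 5, 9, 15] -> max=15
step 10: append 9 -> window=[5, 9, 15, 9] -> max=15
Window #7 max = 15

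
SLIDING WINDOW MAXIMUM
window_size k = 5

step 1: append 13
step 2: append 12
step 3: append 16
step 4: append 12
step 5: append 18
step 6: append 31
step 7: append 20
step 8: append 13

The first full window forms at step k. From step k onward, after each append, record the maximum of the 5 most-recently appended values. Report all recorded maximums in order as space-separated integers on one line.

step 1: append 13 -> window=[13] (not full yet)
step 2: append 12 -> window=[13, 12] (not full yet)
step 3: append 16 -> window=[13, 12, 16] (not full yet)
step 4: append 12 -> window=[13, 12, 16, 12] (not full yet)
step 5: append 18 -> window=[13, 12, 16, 12, 18] -> max=18
step 6: append 31 -> window=[12, 16, 12, 18, 31] -> max=31
step 7: append 20 -> window=[16, 12, 18, 31, 20] -> max=31
step 8: append 13 -> window=[12, 18, 31, 20, 13] -> max=31

Answer: 18 31 31 31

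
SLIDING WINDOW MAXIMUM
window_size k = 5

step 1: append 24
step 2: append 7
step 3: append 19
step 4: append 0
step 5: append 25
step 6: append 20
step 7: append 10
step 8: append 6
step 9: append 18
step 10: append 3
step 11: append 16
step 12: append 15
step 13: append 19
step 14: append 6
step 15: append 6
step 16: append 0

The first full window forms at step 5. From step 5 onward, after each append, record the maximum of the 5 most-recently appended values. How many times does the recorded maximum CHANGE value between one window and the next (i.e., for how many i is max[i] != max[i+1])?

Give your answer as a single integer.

Answer: 3

Derivation:
step 1: append 24 -> window=[24] (not full yet)
step 2: append 7 -> window=[24, 7] (not full yet)
step 3: append 19 -> window=[24, 7, 19] (not full yet)
step 4: append 0 -> window=[24, 7, 19, 0] (not full yet)
step 5: append 25 -> window=[24, 7, 19, 0, 25] -> max=25
step 6: append 20 -> window=[7, 19, 0, 25, 20] -> max=25
step 7: append 10 -> window=[19, 0, 25, 20, 10] -> max=25
step 8: append 6 -> window=[0, 25, 20, 10, 6] -> max=25
step 9: append 18 -> window=[25, 20, 10, 6, 18] -> max=25
step 10: append 3 -> window=[20, 10, 6, 18, 3] -> max=20
step 11: append 16 -> window=[10, 6, 18, 3, 16] -> max=18
step 12: append 15 -> window=[6, 18, 3, 16, 15] -> max=18
step 13: append 19 -> window=[18, 3, 16, 15, 19] -> max=19
step 14: append 6 -> window=[3, 16, 15, 19, 6] -> max=19
step 15: append 6 -> window=[16, 15, 19, 6, 6] -> max=19
step 16: append 0 -> window=[15, 19, 6, 6, 0] -> max=19
Recorded maximums: 25 25 25 25 25 20 18 18 19 19 19 19
Changes between consecutive maximums: 3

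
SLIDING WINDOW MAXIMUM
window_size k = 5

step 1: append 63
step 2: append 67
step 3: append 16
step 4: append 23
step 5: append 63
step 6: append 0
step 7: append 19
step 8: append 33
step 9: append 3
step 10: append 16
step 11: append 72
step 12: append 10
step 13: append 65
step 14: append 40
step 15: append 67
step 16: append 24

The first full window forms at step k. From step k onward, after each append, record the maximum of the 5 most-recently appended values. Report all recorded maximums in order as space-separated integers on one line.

Answer: 67 67 63 63 63 33 72 72 72 72 72 67

Derivation:
step 1: append 63 -> window=[63] (not full yet)
step 2: append 67 -> window=[63, 67] (not full yet)
step 3: append 16 -> window=[63, 67, 16] (not full yet)
step 4: append 23 -> window=[63, 67, 16, 23] (not full yet)
step 5: append 63 -> window=[63, 67, 16, 23, 63] -> max=67
step 6: append 0 -> window=[67, 16, 23, 63, 0] -> max=67
step 7: append 19 -> window=[16, 23, 63, 0, 19] -> max=63
step 8: append 33 -> window=[23, 63, 0, 19, 33] -> max=63
step 9: append 3 -> window=[63, 0, 19, 33, 3] -> max=63
step 10: append 16 -> window=[0, 19, 33, 3, 16] -> max=33
step 11: append 72 -> window=[19, 33, 3, 16, 72] -> max=72
step 12: append 10 -> window=[33, 3, 16, 72, 10] -> max=72
step 13: append 65 -> window=[3, 16, 72, 10, 65] -> max=72
step 14: append 40 -> window=[16, 72, 10, 65, 40] -> max=72
step 15: append 67 -> window=[72, 10, 65, 40, 67] -> max=72
step 16: append 24 -> window=[10, 65, 40, 67, 24] -> max=67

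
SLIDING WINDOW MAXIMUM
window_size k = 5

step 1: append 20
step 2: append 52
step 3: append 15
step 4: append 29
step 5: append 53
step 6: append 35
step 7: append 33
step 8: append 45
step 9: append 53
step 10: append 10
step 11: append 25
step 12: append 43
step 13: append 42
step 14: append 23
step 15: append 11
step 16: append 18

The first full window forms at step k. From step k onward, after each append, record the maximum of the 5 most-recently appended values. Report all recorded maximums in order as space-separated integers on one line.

step 1: append 20 -> window=[20] (not full yet)
step 2: append 52 -> window=[20, 52] (not full yet)
step 3: append 15 -> window=[20, 52, 15] (not full yet)
step 4: append 29 -> window=[20, 52, 15, 29] (not full yet)
step 5: append 53 -> window=[20, 52, 15, 29, 53] -> max=53
step 6: append 35 -> window=[52, 15, 29, 53, 35] -> max=53
step 7: append 33 -> window=[15, 29, 53, 35, 33] -> max=53
step 8: append 45 -> window=[29, 53, 35, 33, 45] -> max=53
step 9: append 53 -> window=[53, 35, 33, 45, 53] -> max=53
step 10: append 10 -> window=[35, 33, 45, 53, 10] -> max=53
step 11: append 25 -> window=[33, 45, 53, 10, 25] -> max=53
step 12: append 43 -> window=[45, 53, 10, 25, 43] -> max=53
step 13: append 42 -> window=[53, 10, 25, 43, 42] -> max=53
step 14: append 23 -> window=[10, 25, 43, 42, 23] -> max=43
step 15: append 11 -> window=[25, 43, 42, 23, 11] -> max=43
step 16: append 18 -> window=[43, 42, 23, 11, 18] -> max=43

Answer: 53 53 53 53 53 53 53 53 53 43 43 43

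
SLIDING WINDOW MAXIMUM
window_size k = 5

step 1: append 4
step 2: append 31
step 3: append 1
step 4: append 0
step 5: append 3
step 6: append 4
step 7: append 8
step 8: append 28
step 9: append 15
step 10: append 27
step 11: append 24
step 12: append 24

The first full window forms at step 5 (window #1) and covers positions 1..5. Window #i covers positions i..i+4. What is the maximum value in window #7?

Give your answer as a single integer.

step 1: append 4 -> window=[4] (not full yet)
step 2: append 31 -> window=[4, 31] (not full yet)
step 3: append 1 -> window=[4, 31, 1] (not full yet)
step 4: append 0 -> window=[4, 31, 1, 0] (not full yet)
step 5: append 3 -> window=[4, 31, 1, 0, 3] -> max=31
step 6: append 4 -> window=[31, 1, 0, 3, 4] -> max=31
step 7: append 8 -> window=[1, 0, 3, 4, 8] -> max=8
step 8: append 28 -> window=[0, 3, 4, 8, 28] -> max=28
step 9: append 15 -> window=[3, 4, 8, 28, 15] -> max=28
step 10: append 27 -> window=[4, 8, 28, 15, 27] -> max=28
step 11: append 24 -> window=[8, 28, 15, 27, 24] -> max=28
Window #7 max = 28

Answer: 28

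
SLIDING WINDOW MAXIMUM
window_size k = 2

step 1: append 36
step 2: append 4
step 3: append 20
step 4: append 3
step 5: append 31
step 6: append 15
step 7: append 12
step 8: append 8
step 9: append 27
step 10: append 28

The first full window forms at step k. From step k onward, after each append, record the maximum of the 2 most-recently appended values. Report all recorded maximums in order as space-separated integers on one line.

Answer: 36 20 20 31 31 15 12 27 28

Derivation:
step 1: append 36 -> window=[36] (not full yet)
step 2: append 4 -> window=[36, 4] -> max=36
step 3: append 20 -> window=[4, 20] -> max=20
step 4: append 3 -> window=[20, 3] -> max=20
step 5: append 31 -> window=[3, 31] -> max=31
step 6: append 15 -> window=[31, 15] -> max=31
step 7: append 12 -> window=[15, 12] -> max=15
step 8: append 8 -> window=[12, 8] -> max=12
step 9: append 27 -> window=[8, 27] -> max=27
step 10: append 28 -> window=[27, 28] -> max=28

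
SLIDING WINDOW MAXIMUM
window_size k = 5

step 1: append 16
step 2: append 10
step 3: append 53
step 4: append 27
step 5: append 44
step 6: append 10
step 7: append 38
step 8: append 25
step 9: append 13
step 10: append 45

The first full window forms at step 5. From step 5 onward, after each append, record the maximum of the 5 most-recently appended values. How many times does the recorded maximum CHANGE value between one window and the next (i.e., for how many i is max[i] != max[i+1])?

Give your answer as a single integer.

step 1: append 16 -> window=[16] (not full yet)
step 2: append 10 -> window=[16, 10] (not full yet)
step 3: append 53 -> window=[16, 10, 53] (not full yet)
step 4: append 27 -> window=[16, 10, 53, 27] (not full yet)
step 5: append 44 -> window=[16, 10, 53, 27, 44] -> max=53
step 6: append 10 -> window=[10, 53, 27, 44, 10] -> max=53
step 7: append 38 -> window=[53, 27, 44, 10, 38] -> max=53
step 8: append 25 -> window=[27, 44, 10, 38, 25] -> max=44
step 9: append 13 -> window=[44, 10, 38, 25, 13] -> max=44
step 10: append 45 -> window=[10, 38, 25, 13, 45] -> max=45
Recorded maximums: 53 53 53 44 44 45
Changes between consecutive maximums: 2

Answer: 2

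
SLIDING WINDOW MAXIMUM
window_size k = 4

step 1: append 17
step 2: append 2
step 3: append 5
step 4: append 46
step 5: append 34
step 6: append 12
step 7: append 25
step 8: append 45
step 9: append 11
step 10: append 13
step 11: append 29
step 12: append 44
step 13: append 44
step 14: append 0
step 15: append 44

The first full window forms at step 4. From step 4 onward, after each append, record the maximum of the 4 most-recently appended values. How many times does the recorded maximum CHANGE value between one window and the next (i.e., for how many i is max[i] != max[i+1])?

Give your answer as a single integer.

Answer: 2

Derivation:
step 1: append 17 -> window=[17] (not full yet)
step 2: append 2 -> window=[17, 2] (not full yet)
step 3: append 5 -> window=[17, 2, 5] (not full yet)
step 4: append 46 -> window=[17, 2, 5, 46] -> max=46
step 5: append 34 -> window=[2, 5, 46, 34] -> max=46
step 6: append 12 -> window=[5, 46, 34, 12] -> max=46
step 7: append 25 -> window=[46, 34, 12, 25] -> max=46
step 8: append 45 -> window=[34, 12, 25, 45] -> max=45
step 9: append 11 -> window=[12, 25, 45, 11] -> max=45
step 10: append 13 -> window=[25, 45, 11, 13] -> max=45
step 11: append 29 -> window=[45, 11, 13, 29] -> max=45
step 12: append 44 -> window=[11, 13, 29, 44] -> max=44
step 13: append 44 -> window=[13, 29, 44, 44] -> max=44
step 14: append 0 -> window=[29, 44, 44, 0] -> max=44
step 15: append 44 -> window=[44, 44, 0, 44] -> max=44
Recorded maximums: 46 46 46 46 45 45 45 45 44 44 44 44
Changes between consecutive maximums: 2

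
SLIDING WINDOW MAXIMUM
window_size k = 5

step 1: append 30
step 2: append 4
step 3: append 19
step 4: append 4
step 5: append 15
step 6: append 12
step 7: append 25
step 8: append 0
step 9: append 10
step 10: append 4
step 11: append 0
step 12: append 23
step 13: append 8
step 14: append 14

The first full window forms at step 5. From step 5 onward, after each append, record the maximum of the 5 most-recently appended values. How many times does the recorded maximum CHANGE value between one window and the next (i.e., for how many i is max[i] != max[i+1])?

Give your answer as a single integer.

step 1: append 30 -> window=[30] (not full yet)
step 2: append 4 -> window=[30, 4] (not full yet)
step 3: append 19 -> window=[30, 4, 19] (not full yet)
step 4: append 4 -> window=[30, 4, 19, 4] (not full yet)
step 5: append 15 -> window=[30, 4, 19, 4, 15] -> max=30
step 6: append 12 -> window=[4, 19, 4, 15, 12] -> max=19
step 7: append 25 -> window=[19, 4, 15, 12, 25] -> max=25
step 8: append 0 -> window=[4, 15, 12, 25, 0] -> max=25
step 9: append 10 -> window=[15, 12, 25, 0, 10] -> max=25
step 10: append 4 -> window=[12, 25, 0, 10, 4] -> max=25
step 11: append 0 -> window=[25, 0, 10, 4, 0] -> max=25
step 12: append 23 -> window=[0, 10, 4, 0, 23] -> max=23
step 13: append 8 -> window=[10, 4, 0, 23, 8] -> max=23
step 14: append 14 -> window=[4, 0, 23, 8, 14] -> max=23
Recorded maximums: 30 19 25 25 25 25 25 23 23 23
Changes between consecutive maximums: 3

Answer: 3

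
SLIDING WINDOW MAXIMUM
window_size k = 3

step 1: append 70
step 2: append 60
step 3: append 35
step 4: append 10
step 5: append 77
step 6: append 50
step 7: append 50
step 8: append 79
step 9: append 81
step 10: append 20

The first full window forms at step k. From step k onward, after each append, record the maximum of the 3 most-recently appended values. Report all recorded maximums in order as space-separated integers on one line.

step 1: append 70 -> window=[70] (not full yet)
step 2: append 60 -> window=[70, 60] (not full yet)
step 3: append 35 -> window=[70, 60, 35] -> max=70
step 4: append 10 -> window=[60, 35, 10] -> max=60
step 5: append 77 -> window=[35, 10, 77] -> max=77
step 6: append 50 -> window=[10, 77, 50] -> max=77
step 7: append 50 -> window=[77, 50, 50] -> max=77
step 8: append 79 -> window=[50, 50, 79] -> max=79
step 9: append 81 -> window=[50, 79, 81] -> max=81
step 10: append 20 -> window=[79, 81, 20] -> max=81

Answer: 70 60 77 77 77 79 81 81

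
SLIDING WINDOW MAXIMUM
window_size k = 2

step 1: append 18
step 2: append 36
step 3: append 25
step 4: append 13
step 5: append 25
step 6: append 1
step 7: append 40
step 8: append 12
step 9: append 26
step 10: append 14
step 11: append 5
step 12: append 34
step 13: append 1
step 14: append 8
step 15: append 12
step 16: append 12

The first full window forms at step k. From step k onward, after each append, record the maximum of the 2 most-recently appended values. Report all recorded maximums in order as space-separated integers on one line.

step 1: append 18 -> window=[18] (not full yet)
step 2: append 36 -> window=[18, 36] -> max=36
step 3: append 25 -> window=[36, 25] -> max=36
step 4: append 13 -> window=[25, 13] -> max=25
step 5: append 25 -> window=[13, 25] -> max=25
step 6: append 1 -> window=[25, 1] -> max=25
step 7: append 40 -> window=[1, 40] -> max=40
step 8: append 12 -> window=[40, 12] -> max=40
step 9: append 26 -> window=[12, 26] -> max=26
step 10: append 14 -> window=[26, 14] -> max=26
step 11: append 5 -> window=[14, 5] -> max=14
step 12: append 34 -> window=[5, 34] -> max=34
step 13: append 1 -> window=[34, 1] -> max=34
step 14: append 8 -> window=[1, 8] -> max=8
step 15: append 12 -> window=[8, 12] -> max=12
step 16: append 12 -> window=[12, 12] -> max=12

Answer: 36 36 25 25 25 40 40 26 26 14 34 34 8 12 12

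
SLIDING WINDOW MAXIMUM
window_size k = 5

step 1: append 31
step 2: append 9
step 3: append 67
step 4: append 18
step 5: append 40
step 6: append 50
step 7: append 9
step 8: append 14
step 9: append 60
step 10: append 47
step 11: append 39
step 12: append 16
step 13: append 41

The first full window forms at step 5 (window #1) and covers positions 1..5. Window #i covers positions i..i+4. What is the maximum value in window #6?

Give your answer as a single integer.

Answer: 60

Derivation:
step 1: append 31 -> window=[31] (not full yet)
step 2: append 9 -> window=[31, 9] (not full yet)
step 3: append 67 -> window=[31, 9, 67] (not full yet)
step 4: append 18 -> window=[31, 9, 67, 18] (not full yet)
step 5: append 40 -> window=[31, 9, 67, 18, 40] -> max=67
step 6: append 50 -> window=[9, 67, 18, 40, 50] -> max=67
step 7: append 9 -> window=[67, 18, 40, 50, 9] -> max=67
step 8: append 14 -> window=[18, 40, 50, 9, 14] -> max=50
step 9: append 60 -> window=[40, 50, 9, 14, 60] -> max=60
step 10: append 47 -> window=[50, 9, 14, 60, 47] -> max=60
Window #6 max = 60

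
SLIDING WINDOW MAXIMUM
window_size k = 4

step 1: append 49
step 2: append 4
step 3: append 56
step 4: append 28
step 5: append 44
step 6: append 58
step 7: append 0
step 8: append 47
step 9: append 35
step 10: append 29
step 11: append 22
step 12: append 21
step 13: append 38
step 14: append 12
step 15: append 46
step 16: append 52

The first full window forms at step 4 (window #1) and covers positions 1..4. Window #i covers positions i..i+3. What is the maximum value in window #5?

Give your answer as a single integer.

step 1: append 49 -> window=[49] (not full yet)
step 2: append 4 -> window=[49, 4] (not full yet)
step 3: append 56 -> window=[49, 4, 56] (not full yet)
step 4: append 28 -> window=[49, 4, 56, 28] -> max=56
step 5: append 44 -> window=[4, 56, 28, 44] -> max=56
step 6: append 58 -> window=[56, 28, 44, 58] -> max=58
step 7: append 0 -> window=[28, 44, 58, 0] -> max=58
step 8: append 47 -> window=[44, 58, 0, 47] -> max=58
Window #5 max = 58

Answer: 58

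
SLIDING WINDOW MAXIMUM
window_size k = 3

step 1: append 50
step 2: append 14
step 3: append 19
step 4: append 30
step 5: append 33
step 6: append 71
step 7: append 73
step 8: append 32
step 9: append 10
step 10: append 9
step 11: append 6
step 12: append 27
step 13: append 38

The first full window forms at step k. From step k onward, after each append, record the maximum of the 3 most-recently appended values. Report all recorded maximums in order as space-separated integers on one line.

step 1: append 50 -> window=[50] (not full yet)
step 2: append 14 -> window=[50, 14] (not full yet)
step 3: append 19 -> window=[50, 14, 19] -> max=50
step 4: append 30 -> window=[14, 19, 30] -> max=30
step 5: append 33 -> window=[19, 30, 33] -> max=33
step 6: append 71 -> window=[30, 33, 71] -> max=71
step 7: append 73 -> window=[33, 71, 73] -> max=73
step 8: append 32 -> window=[71, 73, 32] -> max=73
step 9: append 10 -> window=[73, 32, 10] -> max=73
step 10: append 9 -> window=[32, 10, 9] -> max=32
step 11: append 6 -> window=[10, 9, 6] -> max=10
step 12: append 27 -> window=[9, 6, 27] -> max=27
step 13: append 38 -> window=[6, 27, 38] -> max=38

Answer: 50 30 33 71 73 73 73 32 10 27 38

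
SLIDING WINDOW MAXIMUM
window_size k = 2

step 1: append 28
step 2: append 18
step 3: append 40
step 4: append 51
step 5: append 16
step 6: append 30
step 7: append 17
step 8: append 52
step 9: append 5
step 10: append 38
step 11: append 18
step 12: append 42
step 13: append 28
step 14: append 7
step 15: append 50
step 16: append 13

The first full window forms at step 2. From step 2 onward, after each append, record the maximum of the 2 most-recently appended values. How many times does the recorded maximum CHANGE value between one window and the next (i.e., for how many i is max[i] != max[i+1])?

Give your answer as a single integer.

Answer: 8

Derivation:
step 1: append 28 -> window=[28] (not full yet)
step 2: append 18 -> window=[28, 18] -> max=28
step 3: append 40 -> window=[18, 40] -> max=40
step 4: append 51 -> window=[40, 51] -> max=51
step 5: append 16 -> window=[51, 16] -> max=51
step 6: append 30 -> window=[16, 30] -> max=30
step 7: append 17 -> window=[30, 17] -> max=30
step 8: append 52 -> window=[17, 52] -> max=52
step 9: append 5 -> window=[52, 5] -> max=52
step 10: append 38 -> window=[5, 38] -> max=38
step 11: append 18 -> window=[38, 18] -> max=38
step 12: append 42 -> window=[18, 42] -> max=42
step 13: append 28 -> window=[42, 28] -> max=42
step 14: append 7 -> window=[28, 7] -> max=28
step 15: append 50 -> window=[7, 50] -> max=50
step 16: append 13 -> window=[50, 13] -> max=50
Recorded maximums: 28 40 51 51 30 30 52 52 38 38 42 42 28 50 50
Changes between consecutive maximums: 8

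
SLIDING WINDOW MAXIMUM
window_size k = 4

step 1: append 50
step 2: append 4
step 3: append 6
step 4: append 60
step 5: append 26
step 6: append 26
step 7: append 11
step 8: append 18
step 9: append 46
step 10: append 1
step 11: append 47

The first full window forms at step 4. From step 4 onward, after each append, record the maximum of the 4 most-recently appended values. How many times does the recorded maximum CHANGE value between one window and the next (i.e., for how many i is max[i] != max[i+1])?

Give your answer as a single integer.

step 1: append 50 -> window=[50] (not full yet)
step 2: append 4 -> window=[50, 4] (not full yet)
step 3: append 6 -> window=[50, 4, 6] (not full yet)
step 4: append 60 -> window=[50, 4, 6, 60] -> max=60
step 5: append 26 -> window=[4, 6, 60, 26] -> max=60
step 6: append 26 -> window=[6, 60, 26, 26] -> max=60
step 7: append 11 -> window=[60, 26, 26, 11] -> max=60
step 8: append 18 -> window=[26, 26, 11, 18] -> max=26
step 9: append 46 -> window=[26, 11, 18, 46] -> max=46
step 10: append 1 -> window=[11, 18, 46, 1] -> max=46
step 11: append 47 -> window=[18, 46, 1, 47] -> max=47
Recorded maximums: 60 60 60 60 26 46 46 47
Changes between consecutive maximums: 3

Answer: 3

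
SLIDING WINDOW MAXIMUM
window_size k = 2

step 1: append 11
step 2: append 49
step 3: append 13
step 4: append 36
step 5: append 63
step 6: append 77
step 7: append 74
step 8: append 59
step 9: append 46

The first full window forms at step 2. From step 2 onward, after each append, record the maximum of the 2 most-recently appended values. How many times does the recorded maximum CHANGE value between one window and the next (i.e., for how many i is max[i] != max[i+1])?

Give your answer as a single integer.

Answer: 5

Derivation:
step 1: append 11 -> window=[11] (not full yet)
step 2: append 49 -> window=[11, 49] -> max=49
step 3: append 13 -> window=[49, 13] -> max=49
step 4: append 36 -> window=[13, 36] -> max=36
step 5: append 63 -> window=[36, 63] -> max=63
step 6: append 77 -> window=[63, 77] -> max=77
step 7: append 74 -> window=[77, 74] -> max=77
step 8: append 59 -> window=[74, 59] -> max=74
step 9: append 46 -> window=[59, 46] -> max=59
Recorded maximums: 49 49 36 63 77 77 74 59
Changes between consecutive maximums: 5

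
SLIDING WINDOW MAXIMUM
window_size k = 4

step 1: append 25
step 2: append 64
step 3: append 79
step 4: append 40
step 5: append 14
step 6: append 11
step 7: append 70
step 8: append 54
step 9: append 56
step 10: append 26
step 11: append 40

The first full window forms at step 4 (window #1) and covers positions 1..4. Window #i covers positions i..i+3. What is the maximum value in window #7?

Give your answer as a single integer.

Answer: 70

Derivation:
step 1: append 25 -> window=[25] (not full yet)
step 2: append 64 -> window=[25, 64] (not full yet)
step 3: append 79 -> window=[25, 64, 79] (not full yet)
step 4: append 40 -> window=[25, 64, 79, 40] -> max=79
step 5: append 14 -> window=[64, 79, 40, 14] -> max=79
step 6: append 11 -> window=[79, 40, 14, 11] -> max=79
step 7: append 70 -> window=[40, 14, 11, 70] -> max=70
step 8: append 54 -> window=[14, 11, 70, 54] -> max=70
step 9: append 56 -> window=[11, 70, 54, 56] -> max=70
step 10: append 26 -> window=[70, 54, 56, 26] -> max=70
Window #7 max = 70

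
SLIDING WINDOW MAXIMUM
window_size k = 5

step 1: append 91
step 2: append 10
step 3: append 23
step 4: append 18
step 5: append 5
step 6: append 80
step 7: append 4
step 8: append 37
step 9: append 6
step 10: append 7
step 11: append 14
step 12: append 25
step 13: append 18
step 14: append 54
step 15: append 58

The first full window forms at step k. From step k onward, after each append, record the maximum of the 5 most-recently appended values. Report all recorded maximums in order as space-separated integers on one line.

Answer: 91 80 80 80 80 80 37 37 25 54 58

Derivation:
step 1: append 91 -> window=[91] (not full yet)
step 2: append 10 -> window=[91, 10] (not full yet)
step 3: append 23 -> window=[91, 10, 23] (not full yet)
step 4: append 18 -> window=[91, 10, 23, 18] (not full yet)
step 5: append 5 -> window=[91, 10, 23, 18, 5] -> max=91
step 6: append 80 -> window=[10, 23, 18, 5, 80] -> max=80
step 7: append 4 -> window=[23, 18, 5, 80, 4] -> max=80
step 8: append 37 -> window=[18, 5, 80, 4, 37] -> max=80
step 9: append 6 -> window=[5, 80, 4, 37, 6] -> max=80
step 10: append 7 -> window=[80, 4, 37, 6, 7] -> max=80
step 11: append 14 -> window=[4, 37, 6, 7, 14] -> max=37
step 12: append 25 -> window=[37, 6, 7, 14, 25] -> max=37
step 13: append 18 -> window=[6, 7, 14, 25, 18] -> max=25
step 14: append 54 -> window=[7, 14, 25, 18, 54] -> max=54
step 15: append 58 -> window=[14, 25, 18, 54, 58] -> max=58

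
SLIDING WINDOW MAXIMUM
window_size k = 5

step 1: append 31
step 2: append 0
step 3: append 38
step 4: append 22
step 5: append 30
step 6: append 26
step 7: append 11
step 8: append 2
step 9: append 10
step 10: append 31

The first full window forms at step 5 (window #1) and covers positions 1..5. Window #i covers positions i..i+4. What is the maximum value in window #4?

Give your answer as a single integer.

step 1: append 31 -> window=[31] (not full yet)
step 2: append 0 -> window=[31, 0] (not full yet)
step 3: append 38 -> window=[31, 0, 38] (not full yet)
step 4: append 22 -> window=[31, 0, 38, 22] (not full yet)
step 5: append 30 -> window=[31, 0, 38, 22, 30] -> max=38
step 6: append 26 -> window=[0, 38, 22, 30, 26] -> max=38
step 7: append 11 -> window=[38, 22, 30, 26, 11] -> max=38
step 8: append 2 -> window=[22, 30, 26, 11, 2] -> max=30
Window #4 max = 30

Answer: 30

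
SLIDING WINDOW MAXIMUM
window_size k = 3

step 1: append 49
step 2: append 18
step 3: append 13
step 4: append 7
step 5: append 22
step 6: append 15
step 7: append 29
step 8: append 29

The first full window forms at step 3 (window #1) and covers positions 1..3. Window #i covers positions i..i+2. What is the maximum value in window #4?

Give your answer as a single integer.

Answer: 22

Derivation:
step 1: append 49 -> window=[49] (not full yet)
step 2: append 18 -> window=[49, 18] (not full yet)
step 3: append 13 -> window=[49, 18, 13] -> max=49
step 4: append 7 -> window=[18, 13, 7] -> max=18
step 5: append 22 -> window=[13, 7, 22] -> max=22
step 6: append 15 -> window=[7, 22, 15] -> max=22
Window #4 max = 22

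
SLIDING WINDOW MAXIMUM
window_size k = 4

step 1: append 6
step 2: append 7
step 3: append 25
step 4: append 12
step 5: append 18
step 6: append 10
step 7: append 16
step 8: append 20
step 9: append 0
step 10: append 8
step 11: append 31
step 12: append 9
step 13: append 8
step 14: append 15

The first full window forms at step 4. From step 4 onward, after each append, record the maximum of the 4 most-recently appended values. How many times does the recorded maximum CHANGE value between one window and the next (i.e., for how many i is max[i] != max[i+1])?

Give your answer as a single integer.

step 1: append 6 -> window=[6] (not full yet)
step 2: append 7 -> window=[6, 7] (not full yet)
step 3: append 25 -> window=[6, 7, 25] (not full yet)
step 4: append 12 -> window=[6, 7, 25, 12] -> max=25
step 5: append 18 -> window=[7, 25, 12, 18] -> max=25
step 6: append 10 -> window=[25, 12, 18, 10] -> max=25
step 7: append 16 -> window=[12, 18, 10, 16] -> max=18
step 8: append 20 -> window=[18, 10, 16, 20] -> max=20
step 9: append 0 -> window=[10, 16, 20, 0] -> max=20
step 10: append 8 -> window=[16, 20, 0, 8] -> max=20
step 11: append 31 -> window=[20, 0, 8, 31] -> max=31
step 12: append 9 -> window=[0, 8, 31, 9] -> max=31
step 13: append 8 -> window=[8, 31, 9, 8] -> max=31
step 14: append 15 -> window=[31, 9, 8, 15] -> max=31
Recorded maximums: 25 25 25 18 20 20 20 31 31 31 31
Changes between consecutive maximums: 3

Answer: 3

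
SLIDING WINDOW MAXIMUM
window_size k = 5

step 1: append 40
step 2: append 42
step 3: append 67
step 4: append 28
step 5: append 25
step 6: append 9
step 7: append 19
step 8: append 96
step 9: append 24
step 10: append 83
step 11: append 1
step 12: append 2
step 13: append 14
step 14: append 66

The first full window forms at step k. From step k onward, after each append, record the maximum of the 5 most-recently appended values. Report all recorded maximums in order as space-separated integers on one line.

Answer: 67 67 67 96 96 96 96 96 83 83

Derivation:
step 1: append 40 -> window=[40] (not full yet)
step 2: append 42 -> window=[40, 42] (not full yet)
step 3: append 67 -> window=[40, 42, 67] (not full yet)
step 4: append 28 -> window=[40, 42, 67, 28] (not full yet)
step 5: append 25 -> window=[40, 42, 67, 28, 25] -> max=67
step 6: append 9 -> window=[42, 67, 28, 25, 9] -> max=67
step 7: append 19 -> window=[67, 28, 25, 9, 19] -> max=67
step 8: append 96 -> window=[28, 25, 9, 19, 96] -> max=96
step 9: append 24 -> window=[25, 9, 19, 96, 24] -> max=96
step 10: append 83 -> window=[9, 19, 96, 24, 83] -> max=96
step 11: append 1 -> window=[19, 96, 24, 83, 1] -> max=96
step 12: append 2 -> window=[96, 24, 83, 1, 2] -> max=96
step 13: append 14 -> window=[24, 83, 1, 2, 14] -> max=83
step 14: append 66 -> window=[83, 1, 2, 14, 66] -> max=83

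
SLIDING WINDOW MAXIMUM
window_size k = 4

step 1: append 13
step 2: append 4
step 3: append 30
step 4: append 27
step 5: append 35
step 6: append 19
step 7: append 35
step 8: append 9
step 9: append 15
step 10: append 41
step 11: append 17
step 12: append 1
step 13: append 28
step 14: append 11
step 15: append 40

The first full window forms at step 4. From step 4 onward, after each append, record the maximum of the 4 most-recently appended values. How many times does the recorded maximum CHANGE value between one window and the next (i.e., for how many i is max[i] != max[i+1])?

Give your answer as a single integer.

Answer: 4

Derivation:
step 1: append 13 -> window=[13] (not full yet)
step 2: append 4 -> window=[13, 4] (not full yet)
step 3: append 30 -> window=[13, 4, 30] (not full yet)
step 4: append 27 -> window=[13, 4, 30, 27] -> max=30
step 5: append 35 -> window=[4, 30, 27, 35] -> max=35
step 6: append 19 -> window=[30, 27, 35, 19] -> max=35
step 7: append 35 -> window=[27, 35, 19, 35] -> max=35
step 8: append 9 -> window=[35, 19, 35, 9] -> max=35
step 9: append 15 -> window=[19, 35, 9, 15] -> max=35
step 10: append 41 -> window=[35, 9, 15, 41] -> max=41
step 11: append 17 -> window=[9, 15, 41, 17] -> max=41
step 12: append 1 -> window=[15, 41, 17, 1] -> max=41
step 13: append 28 -> window=[41, 17, 1, 28] -> max=41
step 14: append 11 -> window=[17, 1, 28, 11] -> max=28
step 15: append 40 -> window=[1, 28, 11, 40] -> max=40
Recorded maximums: 30 35 35 35 35 35 41 41 41 41 28 40
Changes between consecutive maximums: 4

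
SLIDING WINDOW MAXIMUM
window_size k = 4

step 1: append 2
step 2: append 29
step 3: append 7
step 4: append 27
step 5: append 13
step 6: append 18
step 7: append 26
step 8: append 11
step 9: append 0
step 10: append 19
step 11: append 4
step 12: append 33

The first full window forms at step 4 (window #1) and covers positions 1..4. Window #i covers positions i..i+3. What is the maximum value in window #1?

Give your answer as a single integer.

Answer: 29

Derivation:
step 1: append 2 -> window=[2] (not full yet)
step 2: append 29 -> window=[2, 29] (not full yet)
step 3: append 7 -> window=[2, 29, 7] (not full yet)
step 4: append 27 -> window=[2, 29, 7, 27] -> max=29
Window #1 max = 29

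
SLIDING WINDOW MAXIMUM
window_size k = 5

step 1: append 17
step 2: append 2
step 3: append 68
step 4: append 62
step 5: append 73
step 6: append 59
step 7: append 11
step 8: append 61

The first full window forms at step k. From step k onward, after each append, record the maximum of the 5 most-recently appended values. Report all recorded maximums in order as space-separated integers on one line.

Answer: 73 73 73 73

Derivation:
step 1: append 17 -> window=[17] (not full yet)
step 2: append 2 -> window=[17, 2] (not full yet)
step 3: append 68 -> window=[17, 2, 68] (not full yet)
step 4: append 62 -> window=[17, 2, 68, 62] (not full yet)
step 5: append 73 -> window=[17, 2, 68, 62, 73] -> max=73
step 6: append 59 -> window=[2, 68, 62, 73, 59] -> max=73
step 7: append 11 -> window=[68, 62, 73, 59, 11] -> max=73
step 8: append 61 -> window=[62, 73, 59, 11, 61] -> max=73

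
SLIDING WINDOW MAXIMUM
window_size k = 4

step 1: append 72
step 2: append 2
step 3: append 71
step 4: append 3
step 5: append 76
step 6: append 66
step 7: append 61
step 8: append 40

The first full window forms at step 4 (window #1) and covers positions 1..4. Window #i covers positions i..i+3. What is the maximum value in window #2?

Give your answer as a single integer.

Answer: 76

Derivation:
step 1: append 72 -> window=[72] (not full yet)
step 2: append 2 -> window=[72, 2] (not full yet)
step 3: append 71 -> window=[72, 2, 71] (not full yet)
step 4: append 3 -> window=[72, 2, 71, 3] -> max=72
step 5: append 76 -> window=[2, 71, 3, 76] -> max=76
Window #2 max = 76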